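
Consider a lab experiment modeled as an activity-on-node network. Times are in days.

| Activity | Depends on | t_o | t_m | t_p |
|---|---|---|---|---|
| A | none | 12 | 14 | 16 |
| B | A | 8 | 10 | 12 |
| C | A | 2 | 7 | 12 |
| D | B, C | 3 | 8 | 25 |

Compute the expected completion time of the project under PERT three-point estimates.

34 days

te_A = (12 + 4·14 + 16)/6 = 84/6 = 14
te_B = (8 + 4·10 + 12)/6 = 60/6 = 10
te_C = (2 + 4·7 + 12)/6 = 42/6 = 7
te_D = (3 + 4·8 + 25)/6 = 60/6 = 10

Forward pass:
ES_A = 0; EF_A = 14
ES_B = 14; EF_B = 14+10 = 24
ES_C = 14; EF_C = 14+7 = 21
ES_D = max(EF_B=24, EF_C=21) = 24; EF_D = 24+10 = 34
Expected project duration μ = 34 days. Critical path: A → B → D.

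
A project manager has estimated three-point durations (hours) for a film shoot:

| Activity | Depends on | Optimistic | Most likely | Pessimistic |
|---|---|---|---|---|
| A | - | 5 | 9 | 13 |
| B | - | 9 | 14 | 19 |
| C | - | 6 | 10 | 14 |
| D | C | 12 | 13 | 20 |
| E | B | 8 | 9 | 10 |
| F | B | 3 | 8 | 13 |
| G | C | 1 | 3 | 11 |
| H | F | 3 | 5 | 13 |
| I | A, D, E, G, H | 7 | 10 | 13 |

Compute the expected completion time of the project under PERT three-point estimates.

te_A = (5 + 4·9 + 13)/6 = 54/6 = 9
te_B = (9 + 4·14 + 19)/6 = 84/6 = 14
te_C = (6 + 4·10 + 14)/6 = 60/6 = 10
te_D = (12 + 4·13 + 20)/6 = 84/6 = 14
te_E = (8 + 4·9 + 10)/6 = 54/6 = 9
te_F = (3 + 4·8 + 13)/6 = 48/6 = 8
te_G = (1 + 4·3 + 11)/6 = 24/6 = 4
te_H = (3 + 4·5 + 13)/6 = 36/6 = 6
te_I = (7 + 4·10 + 13)/6 = 60/6 = 10

Forward pass:
ES_A = 0; EF_A = 9
ES_B = 0; EF_B = 14
ES_C = 0; EF_C = 10
ES_D = 10; EF_D = 10+14 = 24
ES_E = 14; EF_E = 14+9 = 23
ES_F = 14; EF_F = 14+8 = 22
ES_G = 10; EF_G = 10+4 = 14
ES_H = 22; EF_H = 22+6 = 28
ES_I = max(EF_A=9, EF_D=24, EF_E=23, EF_G=14, EF_H=28) = 28; EF_I = 28+10 = 38
Expected project duration μ = 38 hours. Critical path: B → F → H → I.

38 hours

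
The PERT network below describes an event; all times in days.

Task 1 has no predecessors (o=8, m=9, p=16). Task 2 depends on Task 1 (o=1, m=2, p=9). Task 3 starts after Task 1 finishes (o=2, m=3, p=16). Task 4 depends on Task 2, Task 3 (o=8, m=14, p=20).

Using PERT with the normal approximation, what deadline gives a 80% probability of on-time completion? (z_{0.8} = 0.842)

te_Task 1 = (8 + 4·9 + 16)/6 = 60/6 = 10; σ²_Task 1 = ((16−8)/6)² = 1.778
te_Task 2 = (1 + 4·2 + 9)/6 = 18/6 = 3; σ²_Task 2 = ((9−1)/6)² = 1.778
te_Task 3 = (2 + 4·3 + 16)/6 = 30/6 = 5; σ²_Task 3 = ((16−2)/6)² = 5.444
te_Task 4 = (8 + 4·14 + 20)/6 = 84/6 = 14; σ²_Task 4 = ((20−8)/6)² = 4.000

Forward pass:
ES_Task 1 = 0; EF_Task 1 = 10
ES_Task 2 = 10; EF_Task 2 = 10+3 = 13
ES_Task 3 = 10; EF_Task 3 = 10+5 = 15
ES_Task 4 = max(EF_Task 2=13, EF_Task 3=15) = 15; EF_Task 4 = 15+14 = 29
Expected project duration μ = 29 days. Critical path: Task 1 → Task 3 → Task 4.

Variance along critical path = 1.778 + 5.444 + 4.000 = 11.222; σ = 3.350 days.
D = μ + z·σ = 29 + 0.842·3.350 = 31.8 days

31.8 days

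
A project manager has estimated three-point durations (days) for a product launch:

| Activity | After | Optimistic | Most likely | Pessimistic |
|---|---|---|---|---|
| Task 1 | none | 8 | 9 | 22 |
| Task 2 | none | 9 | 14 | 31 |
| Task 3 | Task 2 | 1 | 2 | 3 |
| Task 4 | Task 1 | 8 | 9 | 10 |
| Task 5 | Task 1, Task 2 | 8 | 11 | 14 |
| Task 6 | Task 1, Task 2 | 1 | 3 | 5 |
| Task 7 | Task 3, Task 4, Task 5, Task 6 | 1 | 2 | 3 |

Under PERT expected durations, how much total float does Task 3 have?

te_Task 1 = (8 + 4·9 + 22)/6 = 66/6 = 11
te_Task 2 = (9 + 4·14 + 31)/6 = 96/6 = 16
te_Task 3 = (1 + 4·2 + 3)/6 = 12/6 = 2
te_Task 4 = (8 + 4·9 + 10)/6 = 54/6 = 9
te_Task 5 = (8 + 4·11 + 14)/6 = 66/6 = 11
te_Task 6 = (1 + 4·3 + 5)/6 = 18/6 = 3
te_Task 7 = (1 + 4·2 + 3)/6 = 12/6 = 2

Forward pass:
ES_Task 1 = 0; EF_Task 1 = 11
ES_Task 2 = 0; EF_Task 2 = 16
ES_Task 3 = 16; EF_Task 3 = 16+2 = 18
ES_Task 4 = 11; EF_Task 4 = 11+9 = 20
ES_Task 5 = max(EF_Task 1=11, EF_Task 2=16) = 16; EF_Task 5 = 16+11 = 27
ES_Task 6 = max(EF_Task 1=11, EF_Task 2=16) = 16; EF_Task 6 = 16+3 = 19
ES_Task 7 = max(EF_Task 3=18, EF_Task 4=20, EF_Task 5=27, EF_Task 6=19) = 27; EF_Task 7 = 27+2 = 29
Expected project duration μ = 29 days. Critical path: Task 2 → Task 5 → Task 7.

Backward pass:
LF_Task 7 = 29; LS_Task 7 = 29−2 = 27
LF_Task 6 = LS_Task 7 = 27; LS_Task 6 = 27−3 = 24
LF_Task 5 = LS_Task 7 = 27; LS_Task 5 = 27−11 = 16
LF_Task 4 = LS_Task 7 = 27; LS_Task 4 = 27−9 = 18
LF_Task 3 = LS_Task 7 = 27; LS_Task 3 = 27−2 = 25
LF_Task 2 = min(LS_Task 3=25, LS_Task 5=16, LS_Task 6=24) = 16; LS_Task 2 = 16−16 = 0
LF_Task 1 = min(LS_Task 4=18, LS_Task 5=16, LS_Task 6=24) = 16; LS_Task 1 = 16−11 = 5
Slack_Task 3 = LS_Task 3 − ES_Task 3 = 25 − 16 = 9

9 days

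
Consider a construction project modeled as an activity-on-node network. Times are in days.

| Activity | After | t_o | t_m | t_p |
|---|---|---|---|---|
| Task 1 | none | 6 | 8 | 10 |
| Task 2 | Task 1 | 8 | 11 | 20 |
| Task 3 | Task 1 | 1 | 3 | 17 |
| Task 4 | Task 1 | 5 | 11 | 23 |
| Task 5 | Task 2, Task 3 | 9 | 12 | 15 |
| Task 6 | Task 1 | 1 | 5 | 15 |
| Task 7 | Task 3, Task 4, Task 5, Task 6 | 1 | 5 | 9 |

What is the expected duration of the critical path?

37 days

te_Task 1 = (6 + 4·8 + 10)/6 = 48/6 = 8
te_Task 2 = (8 + 4·11 + 20)/6 = 72/6 = 12
te_Task 3 = (1 + 4·3 + 17)/6 = 30/6 = 5
te_Task 4 = (5 + 4·11 + 23)/6 = 72/6 = 12
te_Task 5 = (9 + 4·12 + 15)/6 = 72/6 = 12
te_Task 6 = (1 + 4·5 + 15)/6 = 36/6 = 6
te_Task 7 = (1 + 4·5 + 9)/6 = 30/6 = 5

Forward pass:
ES_Task 1 = 0; EF_Task 1 = 8
ES_Task 2 = 8; EF_Task 2 = 8+12 = 20
ES_Task 3 = 8; EF_Task 3 = 8+5 = 13
ES_Task 4 = 8; EF_Task 4 = 8+12 = 20
ES_Task 5 = max(EF_Task 2=20, EF_Task 3=13) = 20; EF_Task 5 = 20+12 = 32
ES_Task 6 = 8; EF_Task 6 = 8+6 = 14
ES_Task 7 = max(EF_Task 3=13, EF_Task 4=20, EF_Task 5=32, EF_Task 6=14) = 32; EF_Task 7 = 32+5 = 37
Expected project duration μ = 37 days. Critical path: Task 1 → Task 2 → Task 5 → Task 7.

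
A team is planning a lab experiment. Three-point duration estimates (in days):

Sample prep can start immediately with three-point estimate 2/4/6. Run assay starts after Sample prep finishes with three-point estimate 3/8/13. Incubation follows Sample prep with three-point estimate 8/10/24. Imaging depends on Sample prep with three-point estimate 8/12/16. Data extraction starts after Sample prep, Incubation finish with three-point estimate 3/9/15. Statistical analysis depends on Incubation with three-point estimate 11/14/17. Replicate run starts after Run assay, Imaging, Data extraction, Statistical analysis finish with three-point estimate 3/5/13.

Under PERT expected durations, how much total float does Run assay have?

18 days

te_Sample prep = (2 + 4·4 + 6)/6 = 24/6 = 4
te_Run assay = (3 + 4·8 + 13)/6 = 48/6 = 8
te_Incubation = (8 + 4·10 + 24)/6 = 72/6 = 12
te_Imaging = (8 + 4·12 + 16)/6 = 72/6 = 12
te_Data extraction = (3 + 4·9 + 15)/6 = 54/6 = 9
te_Statistical analysis = (11 + 4·14 + 17)/6 = 84/6 = 14
te_Replicate run = (3 + 4·5 + 13)/6 = 36/6 = 6

Forward pass:
ES_Sample prep = 0; EF_Sample prep = 4
ES_Run assay = 4; EF_Run assay = 4+8 = 12
ES_Incubation = 4; EF_Incubation = 4+12 = 16
ES_Imaging = 4; EF_Imaging = 4+12 = 16
ES_Data extraction = max(EF_Sample prep=4, EF_Incubation=16) = 16; EF_Data extraction = 16+9 = 25
ES_Statistical analysis = 16; EF_Statistical analysis = 16+14 = 30
ES_Replicate run = max(EF_Run assay=12, EF_Imaging=16, EF_Data extraction=25, EF_Statistical analysis=30) = 30; EF_Replicate run = 30+6 = 36
Expected project duration μ = 36 days. Critical path: Sample prep → Incubation → Statistical analysis → Replicate run.

Backward pass:
LF_Replicate run = 36; LS_Replicate run = 36−6 = 30
LF_Statistical analysis = LS_Replicate run = 30; LS_Statistical analysis = 30−14 = 16
LF_Data extraction = LS_Replicate run = 30; LS_Data extraction = 30−9 = 21
LF_Imaging = LS_Replicate run = 30; LS_Imaging = 30−12 = 18
LF_Incubation = min(LS_Data extraction=21, LS_Statistical analysis=16) = 16; LS_Incubation = 16−12 = 4
LF_Run assay = LS_Replicate run = 30; LS_Run assay = 30−8 = 22
LF_Sample prep = min(LS_Run assay=22, LS_Incubation=4, LS_Imaging=18, LS_Data extraction=21) = 4; LS_Sample prep = 4−4 = 0
Slack_Run assay = LS_Run assay − ES_Run assay = 22 − 4 = 18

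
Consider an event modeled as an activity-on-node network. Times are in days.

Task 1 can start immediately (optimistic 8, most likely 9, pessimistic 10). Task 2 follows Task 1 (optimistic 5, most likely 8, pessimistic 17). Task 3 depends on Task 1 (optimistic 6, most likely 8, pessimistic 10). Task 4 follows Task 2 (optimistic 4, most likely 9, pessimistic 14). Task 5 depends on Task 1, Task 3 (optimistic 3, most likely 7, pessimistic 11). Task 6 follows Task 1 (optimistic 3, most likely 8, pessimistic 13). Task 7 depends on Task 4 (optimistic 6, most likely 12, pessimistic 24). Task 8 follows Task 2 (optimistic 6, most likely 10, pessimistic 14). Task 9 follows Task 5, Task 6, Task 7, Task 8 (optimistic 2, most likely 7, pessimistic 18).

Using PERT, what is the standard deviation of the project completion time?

te_Task 1 = (8 + 4·9 + 10)/6 = 54/6 = 9; σ²_Task 1 = ((10−8)/6)² = 0.111
te_Task 2 = (5 + 4·8 + 17)/6 = 54/6 = 9; σ²_Task 2 = ((17−5)/6)² = 4.000
te_Task 3 = (6 + 4·8 + 10)/6 = 48/6 = 8; σ²_Task 3 = ((10−6)/6)² = 0.444
te_Task 4 = (4 + 4·9 + 14)/6 = 54/6 = 9; σ²_Task 4 = ((14−4)/6)² = 2.778
te_Task 5 = (3 + 4·7 + 11)/6 = 42/6 = 7; σ²_Task 5 = ((11−3)/6)² = 1.778
te_Task 6 = (3 + 4·8 + 13)/6 = 48/6 = 8; σ²_Task 6 = ((13−3)/6)² = 2.778
te_Task 7 = (6 + 4·12 + 24)/6 = 78/6 = 13; σ²_Task 7 = ((24−6)/6)² = 9.000
te_Task 8 = (6 + 4·10 + 14)/6 = 60/6 = 10; σ²_Task 8 = ((14−6)/6)² = 1.778
te_Task 9 = (2 + 4·7 + 18)/6 = 48/6 = 8; σ²_Task 9 = ((18−2)/6)² = 7.111

Forward pass:
ES_Task 1 = 0; EF_Task 1 = 9
ES_Task 2 = 9; EF_Task 2 = 9+9 = 18
ES_Task 3 = 9; EF_Task 3 = 9+8 = 17
ES_Task 4 = 18; EF_Task 4 = 18+9 = 27
ES_Task 5 = max(EF_Task 1=9, EF_Task 3=17) = 17; EF_Task 5 = 17+7 = 24
ES_Task 6 = 9; EF_Task 6 = 9+8 = 17
ES_Task 7 = 27; EF_Task 7 = 27+13 = 40
ES_Task 8 = 18; EF_Task 8 = 18+10 = 28
ES_Task 9 = max(EF_Task 5=24, EF_Task 6=17, EF_Task 7=40, EF_Task 8=28) = 40; EF_Task 9 = 40+8 = 48
Expected project duration μ = 48 days. Critical path: Task 1 → Task 2 → Task 4 → Task 7 → Task 9.

Variance along critical path = 0.111 + 4.000 + 2.778 + 9.000 + 7.111 = 23.000
σ = √23.000 = 4.796 days

4.80 days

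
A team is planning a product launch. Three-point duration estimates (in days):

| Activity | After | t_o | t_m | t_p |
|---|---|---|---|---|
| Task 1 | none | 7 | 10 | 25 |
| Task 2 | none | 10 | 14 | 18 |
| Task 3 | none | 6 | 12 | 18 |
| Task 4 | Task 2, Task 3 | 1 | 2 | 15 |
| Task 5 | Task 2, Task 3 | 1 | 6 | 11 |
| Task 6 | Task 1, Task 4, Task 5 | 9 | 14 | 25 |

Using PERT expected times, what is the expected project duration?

te_Task 1 = (7 + 4·10 + 25)/6 = 72/6 = 12
te_Task 2 = (10 + 4·14 + 18)/6 = 84/6 = 14
te_Task 3 = (6 + 4·12 + 18)/6 = 72/6 = 12
te_Task 4 = (1 + 4·2 + 15)/6 = 24/6 = 4
te_Task 5 = (1 + 4·6 + 11)/6 = 36/6 = 6
te_Task 6 = (9 + 4·14 + 25)/6 = 90/6 = 15

Forward pass:
ES_Task 1 = 0; EF_Task 1 = 12
ES_Task 2 = 0; EF_Task 2 = 14
ES_Task 3 = 0; EF_Task 3 = 12
ES_Task 4 = max(EF_Task 2=14, EF_Task 3=12) = 14; EF_Task 4 = 14+4 = 18
ES_Task 5 = max(EF_Task 2=14, EF_Task 3=12) = 14; EF_Task 5 = 14+6 = 20
ES_Task 6 = max(EF_Task 1=12, EF_Task 4=18, EF_Task 5=20) = 20; EF_Task 6 = 20+15 = 35
Expected project duration μ = 35 days. Critical path: Task 2 → Task 5 → Task 6.

35 days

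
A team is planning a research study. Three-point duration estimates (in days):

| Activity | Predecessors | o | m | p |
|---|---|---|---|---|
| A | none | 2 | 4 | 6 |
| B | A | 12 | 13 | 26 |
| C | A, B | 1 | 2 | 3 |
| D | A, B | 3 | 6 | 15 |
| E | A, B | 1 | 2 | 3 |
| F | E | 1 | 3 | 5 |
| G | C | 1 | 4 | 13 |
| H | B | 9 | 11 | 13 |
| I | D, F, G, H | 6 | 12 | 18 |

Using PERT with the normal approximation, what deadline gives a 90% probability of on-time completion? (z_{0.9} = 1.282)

46.1 days

te_A = (2 + 4·4 + 6)/6 = 24/6 = 4; σ²_A = ((6−2)/6)² = 0.444
te_B = (12 + 4·13 + 26)/6 = 90/6 = 15; σ²_B = ((26−12)/6)² = 5.444
te_C = (1 + 4·2 + 3)/6 = 12/6 = 2; σ²_C = ((3−1)/6)² = 0.111
te_D = (3 + 4·6 + 15)/6 = 42/6 = 7; σ²_D = ((15−3)/6)² = 4.000
te_E = (1 + 4·2 + 3)/6 = 12/6 = 2; σ²_E = ((3−1)/6)² = 0.111
te_F = (1 + 4·3 + 5)/6 = 18/6 = 3; σ²_F = ((5−1)/6)² = 0.444
te_G = (1 + 4·4 + 13)/6 = 30/6 = 5; σ²_G = ((13−1)/6)² = 4.000
te_H = (9 + 4·11 + 13)/6 = 66/6 = 11; σ²_H = ((13−9)/6)² = 0.444
te_I = (6 + 4·12 + 18)/6 = 72/6 = 12; σ²_I = ((18−6)/6)² = 4.000

Forward pass:
ES_A = 0; EF_A = 4
ES_B = 4; EF_B = 4+15 = 19
ES_C = max(EF_A=4, EF_B=19) = 19; EF_C = 19+2 = 21
ES_D = max(EF_A=4, EF_B=19) = 19; EF_D = 19+7 = 26
ES_E = max(EF_A=4, EF_B=19) = 19; EF_E = 19+2 = 21
ES_F = 21; EF_F = 21+3 = 24
ES_G = 21; EF_G = 21+5 = 26
ES_H = 19; EF_H = 19+11 = 30
ES_I = max(EF_D=26, EF_F=24, EF_G=26, EF_H=30) = 30; EF_I = 30+12 = 42
Expected project duration μ = 42 days. Critical path: A → B → H → I.

Variance along critical path = 0.444 + 5.444 + 0.444 + 4.000 = 10.333; σ = 3.215 days.
D = μ + z·σ = 42 + 1.282·3.215 = 46.1 days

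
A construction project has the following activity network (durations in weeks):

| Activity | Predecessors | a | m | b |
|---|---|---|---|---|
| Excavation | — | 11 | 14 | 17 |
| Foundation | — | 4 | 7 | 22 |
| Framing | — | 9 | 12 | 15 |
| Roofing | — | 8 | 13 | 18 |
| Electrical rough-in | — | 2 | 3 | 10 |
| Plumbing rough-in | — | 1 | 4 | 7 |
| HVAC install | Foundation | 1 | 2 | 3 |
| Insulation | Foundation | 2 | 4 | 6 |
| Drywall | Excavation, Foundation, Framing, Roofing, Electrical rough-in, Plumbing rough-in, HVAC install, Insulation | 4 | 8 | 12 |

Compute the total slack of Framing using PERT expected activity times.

te_Excavation = (11 + 4·14 + 17)/6 = 84/6 = 14
te_Foundation = (4 + 4·7 + 22)/6 = 54/6 = 9
te_Framing = (9 + 4·12 + 15)/6 = 72/6 = 12
te_Roofing = (8 + 4·13 + 18)/6 = 78/6 = 13
te_Electrical rough-in = (2 + 4·3 + 10)/6 = 24/6 = 4
te_Plumbing rough-in = (1 + 4·4 + 7)/6 = 24/6 = 4
te_HVAC install = (1 + 4·2 + 3)/6 = 12/6 = 2
te_Insulation = (2 + 4·4 + 6)/6 = 24/6 = 4
te_Drywall = (4 + 4·8 + 12)/6 = 48/6 = 8

Forward pass:
ES_Excavation = 0; EF_Excavation = 14
ES_Foundation = 0; EF_Foundation = 9
ES_Framing = 0; EF_Framing = 12
ES_Roofing = 0; EF_Roofing = 13
ES_Electrical rough-in = 0; EF_Electrical rough-in = 4
ES_Plumbing rough-in = 0; EF_Plumbing rough-in = 4
ES_HVAC install = 9; EF_HVAC install = 9+2 = 11
ES_Insulation = 9; EF_Insulation = 9+4 = 13
ES_Drywall = max(EF_Excavation=14, EF_Foundation=9, EF_Framing=12, EF_Roofing=13, EF_Electrical rough-in=4, EF_Plumbing rough-in=4, EF_HVAC install=11, EF_Insulation=13) = 14; EF_Drywall = 14+8 = 22
Expected project duration μ = 22 weeks. Critical path: Excavation → Drywall.

Backward pass:
LF_Drywall = 22; LS_Drywall = 22−8 = 14
LF_Insulation = LS_Drywall = 14; LS_Insulation = 14−4 = 10
LF_HVAC install = LS_Drywall = 14; LS_HVAC install = 14−2 = 12
LF_Plumbing rough-in = LS_Drywall = 14; LS_Plumbing rough-in = 14−4 = 10
LF_Electrical rough-in = LS_Drywall = 14; LS_Electrical rough-in = 14−4 = 10
LF_Roofing = LS_Drywall = 14; LS_Roofing = 14−13 = 1
LF_Framing = LS_Drywall = 14; LS_Framing = 14−12 = 2
LF_Foundation = min(LS_HVAC install=12, LS_Insulation=10, LS_Drywall=14) = 10; LS_Foundation = 10−9 = 1
LF_Excavation = LS_Drywall = 14; LS_Excavation = 14−14 = 0
Slack_Framing = LS_Framing − ES_Framing = 2 − 0 = 2

2 weeks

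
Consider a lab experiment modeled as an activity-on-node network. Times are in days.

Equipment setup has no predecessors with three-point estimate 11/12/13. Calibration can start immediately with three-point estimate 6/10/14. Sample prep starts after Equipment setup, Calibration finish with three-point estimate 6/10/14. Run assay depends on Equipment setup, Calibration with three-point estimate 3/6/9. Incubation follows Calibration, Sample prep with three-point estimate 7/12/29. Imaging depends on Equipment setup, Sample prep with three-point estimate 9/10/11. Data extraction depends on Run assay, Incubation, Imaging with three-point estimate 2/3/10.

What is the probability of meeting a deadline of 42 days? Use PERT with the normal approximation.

0.686

te_Equipment setup = (11 + 4·12 + 13)/6 = 72/6 = 12; σ²_Equipment setup = ((13−11)/6)² = 0.111
te_Calibration = (6 + 4·10 + 14)/6 = 60/6 = 10; σ²_Calibration = ((14−6)/6)² = 1.778
te_Sample prep = (6 + 4·10 + 14)/6 = 60/6 = 10; σ²_Sample prep = ((14−6)/6)² = 1.778
te_Run assay = (3 + 4·6 + 9)/6 = 36/6 = 6; σ²_Run assay = ((9−3)/6)² = 1.000
te_Incubation = (7 + 4·12 + 29)/6 = 84/6 = 14; σ²_Incubation = ((29−7)/6)² = 13.444
te_Imaging = (9 + 4·10 + 11)/6 = 60/6 = 10; σ²_Imaging = ((11−9)/6)² = 0.111
te_Data extraction = (2 + 4·3 + 10)/6 = 24/6 = 4; σ²_Data extraction = ((10−2)/6)² = 1.778

Forward pass:
ES_Equipment setup = 0; EF_Equipment setup = 12
ES_Calibration = 0; EF_Calibration = 10
ES_Sample prep = max(EF_Equipment setup=12, EF_Calibration=10) = 12; EF_Sample prep = 12+10 = 22
ES_Run assay = max(EF_Equipment setup=12, EF_Calibration=10) = 12; EF_Run assay = 12+6 = 18
ES_Incubation = max(EF_Calibration=10, EF_Sample prep=22) = 22; EF_Incubation = 22+14 = 36
ES_Imaging = max(EF_Equipment setup=12, EF_Sample prep=22) = 22; EF_Imaging = 22+10 = 32
ES_Data extraction = max(EF_Run assay=18, EF_Incubation=36, EF_Imaging=32) = 36; EF_Data extraction = 36+4 = 40
Expected project duration μ = 40 days. Critical path: Equipment setup → Sample prep → Incubation → Data extraction.

Variance along critical path = 0.111 + 1.778 + 13.444 + 1.778 = 17.111; σ = √17.111 = 4.137 days.
Z = (42 − 40) / 4.137 = 0.483
P(T ≤ 42) = Φ(0.483) ≈ 0.686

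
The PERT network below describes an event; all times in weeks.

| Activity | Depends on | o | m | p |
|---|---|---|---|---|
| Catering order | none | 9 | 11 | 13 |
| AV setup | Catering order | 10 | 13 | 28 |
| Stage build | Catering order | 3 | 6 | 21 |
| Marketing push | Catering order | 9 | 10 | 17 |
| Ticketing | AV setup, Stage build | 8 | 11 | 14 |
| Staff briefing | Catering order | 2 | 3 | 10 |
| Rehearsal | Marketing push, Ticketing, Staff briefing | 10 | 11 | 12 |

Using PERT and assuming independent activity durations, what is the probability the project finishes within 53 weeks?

0.938

te_Catering order = (9 + 4·11 + 13)/6 = 66/6 = 11; σ²_Catering order = ((13−9)/6)² = 0.444
te_AV setup = (10 + 4·13 + 28)/6 = 90/6 = 15; σ²_AV setup = ((28−10)/6)² = 9.000
te_Stage build = (3 + 4·6 + 21)/6 = 48/6 = 8; σ²_Stage build = ((21−3)/6)² = 9.000
te_Marketing push = (9 + 4·10 + 17)/6 = 66/6 = 11; σ²_Marketing push = ((17−9)/6)² = 1.778
te_Ticketing = (8 + 4·11 + 14)/6 = 66/6 = 11; σ²_Ticketing = ((14−8)/6)² = 1.000
te_Staff briefing = (2 + 4·3 + 10)/6 = 24/6 = 4; σ²_Staff briefing = ((10−2)/6)² = 1.778
te_Rehearsal = (10 + 4·11 + 12)/6 = 66/6 = 11; σ²_Rehearsal = ((12−10)/6)² = 0.111

Forward pass:
ES_Catering order = 0; EF_Catering order = 11
ES_AV setup = 11; EF_AV setup = 11+15 = 26
ES_Stage build = 11; EF_Stage build = 11+8 = 19
ES_Marketing push = 11; EF_Marketing push = 11+11 = 22
ES_Ticketing = max(EF_AV setup=26, EF_Stage build=19) = 26; EF_Ticketing = 26+11 = 37
ES_Staff briefing = 11; EF_Staff briefing = 11+4 = 15
ES_Rehearsal = max(EF_Marketing push=22, EF_Ticketing=37, EF_Staff briefing=15) = 37; EF_Rehearsal = 37+11 = 48
Expected project duration μ = 48 weeks. Critical path: Catering order → AV setup → Ticketing → Rehearsal.

Variance along critical path = 0.444 + 9.000 + 1.000 + 0.111 = 10.556; σ = √10.556 = 3.249 weeks.
Z = (53 − 48) / 3.249 = 1.539
P(T ≤ 53) = Φ(1.539) ≈ 0.938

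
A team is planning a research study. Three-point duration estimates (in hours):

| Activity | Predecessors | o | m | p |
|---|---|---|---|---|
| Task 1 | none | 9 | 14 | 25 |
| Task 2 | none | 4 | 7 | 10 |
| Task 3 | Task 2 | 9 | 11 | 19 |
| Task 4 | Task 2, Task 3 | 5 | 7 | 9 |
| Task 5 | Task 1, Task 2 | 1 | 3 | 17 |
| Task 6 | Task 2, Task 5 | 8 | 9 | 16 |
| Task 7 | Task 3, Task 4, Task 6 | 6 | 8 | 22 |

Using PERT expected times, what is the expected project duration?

te_Task 1 = (9 + 4·14 + 25)/6 = 90/6 = 15
te_Task 2 = (4 + 4·7 + 10)/6 = 42/6 = 7
te_Task 3 = (9 + 4·11 + 19)/6 = 72/6 = 12
te_Task 4 = (5 + 4·7 + 9)/6 = 42/6 = 7
te_Task 5 = (1 + 4·3 + 17)/6 = 30/6 = 5
te_Task 6 = (8 + 4·9 + 16)/6 = 60/6 = 10
te_Task 7 = (6 + 4·8 + 22)/6 = 60/6 = 10

Forward pass:
ES_Task 1 = 0; EF_Task 1 = 15
ES_Task 2 = 0; EF_Task 2 = 7
ES_Task 3 = 7; EF_Task 3 = 7+12 = 19
ES_Task 4 = max(EF_Task 2=7, EF_Task 3=19) = 19; EF_Task 4 = 19+7 = 26
ES_Task 5 = max(EF_Task 1=15, EF_Task 2=7) = 15; EF_Task 5 = 15+5 = 20
ES_Task 6 = max(EF_Task 2=7, EF_Task 5=20) = 20; EF_Task 6 = 20+10 = 30
ES_Task 7 = max(EF_Task 3=19, EF_Task 4=26, EF_Task 6=30) = 30; EF_Task 7 = 30+10 = 40
Expected project duration μ = 40 hours. Critical path: Task 1 → Task 5 → Task 6 → Task 7.

40 hours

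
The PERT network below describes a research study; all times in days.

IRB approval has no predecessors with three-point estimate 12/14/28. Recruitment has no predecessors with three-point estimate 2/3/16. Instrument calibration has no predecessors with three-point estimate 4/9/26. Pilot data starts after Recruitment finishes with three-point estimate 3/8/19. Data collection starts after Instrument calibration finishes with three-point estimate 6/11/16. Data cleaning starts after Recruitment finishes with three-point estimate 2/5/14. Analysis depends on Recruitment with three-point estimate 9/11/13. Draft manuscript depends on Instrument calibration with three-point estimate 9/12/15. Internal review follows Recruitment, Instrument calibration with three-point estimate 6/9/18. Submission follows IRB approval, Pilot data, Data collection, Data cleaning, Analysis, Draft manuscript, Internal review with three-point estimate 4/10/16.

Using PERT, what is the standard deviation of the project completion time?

4.29 days

te_IRB approval = (12 + 4·14 + 28)/6 = 96/6 = 16; σ²_IRB approval = ((28−12)/6)² = 7.111
te_Recruitment = (2 + 4·3 + 16)/6 = 30/6 = 5; σ²_Recruitment = ((16−2)/6)² = 5.444
te_Instrument calibration = (4 + 4·9 + 26)/6 = 66/6 = 11; σ²_Instrument calibration = ((26−4)/6)² = 13.444
te_Pilot data = (3 + 4·8 + 19)/6 = 54/6 = 9; σ²_Pilot data = ((19−3)/6)² = 7.111
te_Data collection = (6 + 4·11 + 16)/6 = 66/6 = 11; σ²_Data collection = ((16−6)/6)² = 2.778
te_Data cleaning = (2 + 4·5 + 14)/6 = 36/6 = 6; σ²_Data cleaning = ((14−2)/6)² = 4.000
te_Analysis = (9 + 4·11 + 13)/6 = 66/6 = 11; σ²_Analysis = ((13−9)/6)² = 0.444
te_Draft manuscript = (9 + 4·12 + 15)/6 = 72/6 = 12; σ²_Draft manuscript = ((15−9)/6)² = 1.000
te_Internal review = (6 + 4·9 + 18)/6 = 60/6 = 10; σ²_Internal review = ((18−6)/6)² = 4.000
te_Submission = (4 + 4·10 + 16)/6 = 60/6 = 10; σ²_Submission = ((16−4)/6)² = 4.000

Forward pass:
ES_IRB approval = 0; EF_IRB approval = 16
ES_Recruitment = 0; EF_Recruitment = 5
ES_Instrument calibration = 0; EF_Instrument calibration = 11
ES_Pilot data = 5; EF_Pilot data = 5+9 = 14
ES_Data collection = 11; EF_Data collection = 11+11 = 22
ES_Data cleaning = 5; EF_Data cleaning = 5+6 = 11
ES_Analysis = 5; EF_Analysis = 5+11 = 16
ES_Draft manuscript = 11; EF_Draft manuscript = 11+12 = 23
ES_Internal review = max(EF_Recruitment=5, EF_Instrument calibration=11) = 11; EF_Internal review = 11+10 = 21
ES_Submission = max(EF_IRB approval=16, EF_Pilot data=14, EF_Data collection=22, EF_Data cleaning=11, EF_Analysis=16, EF_Draft manuscript=23, EF_Internal review=21) = 23; EF_Submission = 23+10 = 33
Expected project duration μ = 33 days. Critical path: Instrument calibration → Draft manuscript → Submission.

Variance along critical path = 13.444 + 1.000 + 4.000 = 18.444
σ = √18.444 = 4.295 days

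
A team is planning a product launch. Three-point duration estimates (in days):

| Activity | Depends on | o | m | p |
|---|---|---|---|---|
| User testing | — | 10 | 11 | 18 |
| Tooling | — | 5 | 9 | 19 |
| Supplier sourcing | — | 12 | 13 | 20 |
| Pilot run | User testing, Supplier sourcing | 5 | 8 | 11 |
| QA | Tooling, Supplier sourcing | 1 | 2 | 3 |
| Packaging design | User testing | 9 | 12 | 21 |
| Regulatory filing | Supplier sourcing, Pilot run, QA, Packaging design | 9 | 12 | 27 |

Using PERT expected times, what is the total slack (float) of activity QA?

9 days

te_User testing = (10 + 4·11 + 18)/6 = 72/6 = 12
te_Tooling = (5 + 4·9 + 19)/6 = 60/6 = 10
te_Supplier sourcing = (12 + 4·13 + 20)/6 = 84/6 = 14
te_Pilot run = (5 + 4·8 + 11)/6 = 48/6 = 8
te_QA = (1 + 4·2 + 3)/6 = 12/6 = 2
te_Packaging design = (9 + 4·12 + 21)/6 = 78/6 = 13
te_Regulatory filing = (9 + 4·12 + 27)/6 = 84/6 = 14

Forward pass:
ES_User testing = 0; EF_User testing = 12
ES_Tooling = 0; EF_Tooling = 10
ES_Supplier sourcing = 0; EF_Supplier sourcing = 14
ES_Pilot run = max(EF_User testing=12, EF_Supplier sourcing=14) = 14; EF_Pilot run = 14+8 = 22
ES_QA = max(EF_Tooling=10, EF_Supplier sourcing=14) = 14; EF_QA = 14+2 = 16
ES_Packaging design = 12; EF_Packaging design = 12+13 = 25
ES_Regulatory filing = max(EF_Supplier sourcing=14, EF_Pilot run=22, EF_QA=16, EF_Packaging design=25) = 25; EF_Regulatory filing = 25+14 = 39
Expected project duration μ = 39 days. Critical path: User testing → Packaging design → Regulatory filing.

Backward pass:
LF_Regulatory filing = 39; LS_Regulatory filing = 39−14 = 25
LF_Packaging design = LS_Regulatory filing = 25; LS_Packaging design = 25−13 = 12
LF_QA = LS_Regulatory filing = 25; LS_QA = 25−2 = 23
LF_Pilot run = LS_Regulatory filing = 25; LS_Pilot run = 25−8 = 17
LF_Supplier sourcing = min(LS_Pilot run=17, LS_QA=23, LS_Regulatory filing=25) = 17; LS_Supplier sourcing = 17−14 = 3
LF_Tooling = LS_QA = 23; LS_Tooling = 23−10 = 13
LF_User testing = min(LS_Pilot run=17, LS_Packaging design=12) = 12; LS_User testing = 12−12 = 0
Slack_QA = LS_QA − ES_QA = 23 − 14 = 9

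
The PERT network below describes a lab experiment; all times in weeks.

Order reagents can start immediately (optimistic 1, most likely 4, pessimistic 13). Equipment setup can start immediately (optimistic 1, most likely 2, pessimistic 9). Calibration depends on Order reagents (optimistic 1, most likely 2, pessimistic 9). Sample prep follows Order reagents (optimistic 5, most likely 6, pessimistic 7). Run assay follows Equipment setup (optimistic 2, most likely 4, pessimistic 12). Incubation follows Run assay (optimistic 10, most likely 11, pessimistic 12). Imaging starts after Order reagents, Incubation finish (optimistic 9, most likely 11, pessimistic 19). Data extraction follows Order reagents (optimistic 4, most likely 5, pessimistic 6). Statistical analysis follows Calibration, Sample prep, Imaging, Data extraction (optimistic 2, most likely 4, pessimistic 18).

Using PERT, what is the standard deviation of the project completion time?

te_Order reagents = (1 + 4·4 + 13)/6 = 30/6 = 5; σ²_Order reagents = ((13−1)/6)² = 4.000
te_Equipment setup = (1 + 4·2 + 9)/6 = 18/6 = 3; σ²_Equipment setup = ((9−1)/6)² = 1.778
te_Calibration = (1 + 4·2 + 9)/6 = 18/6 = 3; σ²_Calibration = ((9−1)/6)² = 1.778
te_Sample prep = (5 + 4·6 + 7)/6 = 36/6 = 6; σ²_Sample prep = ((7−5)/6)² = 0.111
te_Run assay = (2 + 4·4 + 12)/6 = 30/6 = 5; σ²_Run assay = ((12−2)/6)² = 2.778
te_Incubation = (10 + 4·11 + 12)/6 = 66/6 = 11; σ²_Incubation = ((12−10)/6)² = 0.111
te_Imaging = (9 + 4·11 + 19)/6 = 72/6 = 12; σ²_Imaging = ((19−9)/6)² = 2.778
te_Data extraction = (4 + 4·5 + 6)/6 = 30/6 = 5; σ²_Data extraction = ((6−4)/6)² = 0.111
te_Statistical analysis = (2 + 4·4 + 18)/6 = 36/6 = 6; σ²_Statistical analysis = ((18−2)/6)² = 7.111

Forward pass:
ES_Order reagents = 0; EF_Order reagents = 5
ES_Equipment setup = 0; EF_Equipment setup = 3
ES_Calibration = 5; EF_Calibration = 5+3 = 8
ES_Sample prep = 5; EF_Sample prep = 5+6 = 11
ES_Run assay = 3; EF_Run assay = 3+5 = 8
ES_Incubation = 8; EF_Incubation = 8+11 = 19
ES_Imaging = max(EF_Order reagents=5, EF_Incubation=19) = 19; EF_Imaging = 19+12 = 31
ES_Data extraction = 5; EF_Data extraction = 5+5 = 10
ES_Statistical analysis = max(EF_Calibration=8, EF_Sample prep=11, EF_Imaging=31, EF_Data extraction=10) = 31; EF_Statistical analysis = 31+6 = 37
Expected project duration μ = 37 weeks. Critical path: Equipment setup → Run assay → Incubation → Imaging → Statistical analysis.

Variance along critical path = 1.778 + 2.778 + 0.111 + 2.778 + 7.111 = 14.556
σ = √14.556 = 3.815 weeks

3.82 weeks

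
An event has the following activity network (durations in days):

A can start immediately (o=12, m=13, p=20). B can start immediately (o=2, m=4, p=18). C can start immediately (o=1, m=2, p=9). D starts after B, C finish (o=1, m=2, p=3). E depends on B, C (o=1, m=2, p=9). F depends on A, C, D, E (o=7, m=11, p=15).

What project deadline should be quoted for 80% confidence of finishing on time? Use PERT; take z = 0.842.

te_A = (12 + 4·13 + 20)/6 = 84/6 = 14; σ²_A = ((20−12)/6)² = 1.778
te_B = (2 + 4·4 + 18)/6 = 36/6 = 6; σ²_B = ((18−2)/6)² = 7.111
te_C = (1 + 4·2 + 9)/6 = 18/6 = 3; σ²_C = ((9−1)/6)² = 1.778
te_D = (1 + 4·2 + 3)/6 = 12/6 = 2; σ²_D = ((3−1)/6)² = 0.111
te_E = (1 + 4·2 + 9)/6 = 18/6 = 3; σ²_E = ((9−1)/6)² = 1.778
te_F = (7 + 4·11 + 15)/6 = 66/6 = 11; σ²_F = ((15−7)/6)² = 1.778

Forward pass:
ES_A = 0; EF_A = 14
ES_B = 0; EF_B = 6
ES_C = 0; EF_C = 3
ES_D = max(EF_B=6, EF_C=3) = 6; EF_D = 6+2 = 8
ES_E = max(EF_B=6, EF_C=3) = 6; EF_E = 6+3 = 9
ES_F = max(EF_A=14, EF_C=3, EF_D=8, EF_E=9) = 14; EF_F = 14+11 = 25
Expected project duration μ = 25 days. Critical path: A → F.

Variance along critical path = 1.778 + 1.778 = 3.556; σ = 1.886 days.
D = μ + z·σ = 25 + 0.842·1.886 = 26.6 days

26.6 days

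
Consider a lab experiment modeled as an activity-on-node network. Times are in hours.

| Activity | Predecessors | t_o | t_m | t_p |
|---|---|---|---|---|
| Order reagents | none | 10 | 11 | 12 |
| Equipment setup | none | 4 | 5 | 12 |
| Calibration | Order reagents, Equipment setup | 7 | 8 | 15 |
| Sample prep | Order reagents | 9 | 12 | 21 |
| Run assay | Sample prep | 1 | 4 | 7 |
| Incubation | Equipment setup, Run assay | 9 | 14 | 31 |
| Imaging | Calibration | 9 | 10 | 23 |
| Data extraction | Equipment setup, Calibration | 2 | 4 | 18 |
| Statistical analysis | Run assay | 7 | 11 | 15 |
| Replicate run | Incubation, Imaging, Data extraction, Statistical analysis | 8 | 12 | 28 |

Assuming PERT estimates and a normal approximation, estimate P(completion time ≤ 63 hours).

te_Order reagents = (10 + 4·11 + 12)/6 = 66/6 = 11; σ²_Order reagents = ((12−10)/6)² = 0.111
te_Equipment setup = (4 + 4·5 + 12)/6 = 36/6 = 6; σ²_Equipment setup = ((12−4)/6)² = 1.778
te_Calibration = (7 + 4·8 + 15)/6 = 54/6 = 9; σ²_Calibration = ((15−7)/6)² = 1.778
te_Sample prep = (9 + 4·12 + 21)/6 = 78/6 = 13; σ²_Sample prep = ((21−9)/6)² = 4.000
te_Run assay = (1 + 4·4 + 7)/6 = 24/6 = 4; σ²_Run assay = ((7−1)/6)² = 1.000
te_Incubation = (9 + 4·14 + 31)/6 = 96/6 = 16; σ²_Incubation = ((31−9)/6)² = 13.444
te_Imaging = (9 + 4·10 + 23)/6 = 72/6 = 12; σ²_Imaging = ((23−9)/6)² = 5.444
te_Data extraction = (2 + 4·4 + 18)/6 = 36/6 = 6; σ²_Data extraction = ((18−2)/6)² = 7.111
te_Statistical analysis = (7 + 4·11 + 15)/6 = 66/6 = 11; σ²_Statistical analysis = ((15−7)/6)² = 1.778
te_Replicate run = (8 + 4·12 + 28)/6 = 84/6 = 14; σ²_Replicate run = ((28−8)/6)² = 11.111

Forward pass:
ES_Order reagents = 0; EF_Order reagents = 11
ES_Equipment setup = 0; EF_Equipment setup = 6
ES_Calibration = max(EF_Order reagents=11, EF_Equipment setup=6) = 11; EF_Calibration = 11+9 = 20
ES_Sample prep = 11; EF_Sample prep = 11+13 = 24
ES_Run assay = 24; EF_Run assay = 24+4 = 28
ES_Incubation = max(EF_Equipment setup=6, EF_Run assay=28) = 28; EF_Incubation = 28+16 = 44
ES_Imaging = 20; EF_Imaging = 20+12 = 32
ES_Data extraction = max(EF_Equipment setup=6, EF_Calibration=20) = 20; EF_Data extraction = 20+6 = 26
ES_Statistical analysis = 28; EF_Statistical analysis = 28+11 = 39
ES_Replicate run = max(EF_Incubation=44, EF_Imaging=32, EF_Data extraction=26, EF_Statistical analysis=39) = 44; EF_Replicate run = 44+14 = 58
Expected project duration μ = 58 hours. Critical path: Order reagents → Sample prep → Run assay → Incubation → Replicate run.

Variance along critical path = 0.111 + 4.000 + 1.000 + 13.444 + 11.111 = 29.667; σ = √29.667 = 5.447 hours.
Z = (63 − 58) / 5.447 = 0.918
P(T ≤ 63) = Φ(0.918) ≈ 0.821

0.821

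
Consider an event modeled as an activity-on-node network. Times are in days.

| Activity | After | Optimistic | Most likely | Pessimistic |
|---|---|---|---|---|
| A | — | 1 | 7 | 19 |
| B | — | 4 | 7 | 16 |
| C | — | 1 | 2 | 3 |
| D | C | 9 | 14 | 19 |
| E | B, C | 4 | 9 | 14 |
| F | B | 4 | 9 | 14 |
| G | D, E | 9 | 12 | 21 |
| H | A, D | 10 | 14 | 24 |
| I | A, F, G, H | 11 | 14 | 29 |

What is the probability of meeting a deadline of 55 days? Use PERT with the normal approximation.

0.973

te_A = (1 + 4·7 + 19)/6 = 48/6 = 8; σ²_A = ((19−1)/6)² = 9.000
te_B = (4 + 4·7 + 16)/6 = 48/6 = 8; σ²_B = ((16−4)/6)² = 4.000
te_C = (1 + 4·2 + 3)/6 = 12/6 = 2; σ²_C = ((3−1)/6)² = 0.111
te_D = (9 + 4·14 + 19)/6 = 84/6 = 14; σ²_D = ((19−9)/6)² = 2.778
te_E = (4 + 4·9 + 14)/6 = 54/6 = 9; σ²_E = ((14−4)/6)² = 2.778
te_F = (4 + 4·9 + 14)/6 = 54/6 = 9; σ²_F = ((14−4)/6)² = 2.778
te_G = (9 + 4·12 + 21)/6 = 78/6 = 13; σ²_G = ((21−9)/6)² = 4.000
te_H = (10 + 4·14 + 24)/6 = 90/6 = 15; σ²_H = ((24−10)/6)² = 5.444
te_I = (11 + 4·14 + 29)/6 = 96/6 = 16; σ²_I = ((29−11)/6)² = 9.000

Forward pass:
ES_A = 0; EF_A = 8
ES_B = 0; EF_B = 8
ES_C = 0; EF_C = 2
ES_D = 2; EF_D = 2+14 = 16
ES_E = max(EF_B=8, EF_C=2) = 8; EF_E = 8+9 = 17
ES_F = 8; EF_F = 8+9 = 17
ES_G = max(EF_D=16, EF_E=17) = 17; EF_G = 17+13 = 30
ES_H = max(EF_A=8, EF_D=16) = 16; EF_H = 16+15 = 31
ES_I = max(EF_A=8, EF_F=17, EF_G=30, EF_H=31) = 31; EF_I = 31+16 = 47
Expected project duration μ = 47 days. Critical path: C → D → H → I.

Variance along critical path = 0.111 + 2.778 + 5.444 + 9.000 = 17.333; σ = √17.333 = 4.163 days.
Z = (55 − 47) / 4.163 = 1.922
P(T ≤ 55) = Φ(1.922) ≈ 0.973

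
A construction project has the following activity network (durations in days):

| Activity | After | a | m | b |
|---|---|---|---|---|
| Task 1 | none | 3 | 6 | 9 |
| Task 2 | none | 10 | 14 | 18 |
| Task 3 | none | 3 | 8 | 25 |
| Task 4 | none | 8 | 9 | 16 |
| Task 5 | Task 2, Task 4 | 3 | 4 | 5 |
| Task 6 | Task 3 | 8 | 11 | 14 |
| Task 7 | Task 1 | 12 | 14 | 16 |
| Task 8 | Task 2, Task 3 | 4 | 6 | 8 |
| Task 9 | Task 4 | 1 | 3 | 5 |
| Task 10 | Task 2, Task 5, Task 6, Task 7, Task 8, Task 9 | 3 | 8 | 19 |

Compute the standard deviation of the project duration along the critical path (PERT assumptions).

4.64 days

te_Task 1 = (3 + 4·6 + 9)/6 = 36/6 = 6; σ²_Task 1 = ((9−3)/6)² = 1.000
te_Task 2 = (10 + 4·14 + 18)/6 = 84/6 = 14; σ²_Task 2 = ((18−10)/6)² = 1.778
te_Task 3 = (3 + 4·8 + 25)/6 = 60/6 = 10; σ²_Task 3 = ((25−3)/6)² = 13.444
te_Task 4 = (8 + 4·9 + 16)/6 = 60/6 = 10; σ²_Task 4 = ((16−8)/6)² = 1.778
te_Task 5 = (3 + 4·4 + 5)/6 = 24/6 = 4; σ²_Task 5 = ((5−3)/6)² = 0.111
te_Task 6 = (8 + 4·11 + 14)/6 = 66/6 = 11; σ²_Task 6 = ((14−8)/6)² = 1.000
te_Task 7 = (12 + 4·14 + 16)/6 = 84/6 = 14; σ²_Task 7 = ((16−12)/6)² = 0.444
te_Task 8 = (4 + 4·6 + 8)/6 = 36/6 = 6; σ²_Task 8 = ((8−4)/6)² = 0.444
te_Task 9 = (1 + 4·3 + 5)/6 = 18/6 = 3; σ²_Task 9 = ((5−1)/6)² = 0.444
te_Task 10 = (3 + 4·8 + 19)/6 = 54/6 = 9; σ²_Task 10 = ((19−3)/6)² = 7.111

Forward pass:
ES_Task 1 = 0; EF_Task 1 = 6
ES_Task 2 = 0; EF_Task 2 = 14
ES_Task 3 = 0; EF_Task 3 = 10
ES_Task 4 = 0; EF_Task 4 = 10
ES_Task 5 = max(EF_Task 2=14, EF_Task 4=10) = 14; EF_Task 5 = 14+4 = 18
ES_Task 6 = 10; EF_Task 6 = 10+11 = 21
ES_Task 7 = 6; EF_Task 7 = 6+14 = 20
ES_Task 8 = max(EF_Task 2=14, EF_Task 3=10) = 14; EF_Task 8 = 14+6 = 20
ES_Task 9 = 10; EF_Task 9 = 10+3 = 13
ES_Task 10 = max(EF_Task 2=14, EF_Task 5=18, EF_Task 6=21, EF_Task 7=20, EF_Task 8=20, EF_Task 9=13) = 21; EF_Task 10 = 21+9 = 30
Expected project duration μ = 30 days. Critical path: Task 3 → Task 6 → Task 10.

Variance along critical path = 13.444 + 1.000 + 7.111 = 21.556
σ = √21.556 = 4.643 days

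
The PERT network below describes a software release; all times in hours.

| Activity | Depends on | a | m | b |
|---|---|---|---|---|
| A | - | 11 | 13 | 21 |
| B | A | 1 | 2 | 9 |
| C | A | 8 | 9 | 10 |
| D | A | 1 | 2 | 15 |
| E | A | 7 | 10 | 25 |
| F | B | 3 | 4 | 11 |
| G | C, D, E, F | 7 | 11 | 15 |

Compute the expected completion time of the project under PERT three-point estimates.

te_A = (11 + 4·13 + 21)/6 = 84/6 = 14
te_B = (1 + 4·2 + 9)/6 = 18/6 = 3
te_C = (8 + 4·9 + 10)/6 = 54/6 = 9
te_D = (1 + 4·2 + 15)/6 = 24/6 = 4
te_E = (7 + 4·10 + 25)/6 = 72/6 = 12
te_F = (3 + 4·4 + 11)/6 = 30/6 = 5
te_G = (7 + 4·11 + 15)/6 = 66/6 = 11

Forward pass:
ES_A = 0; EF_A = 14
ES_B = 14; EF_B = 14+3 = 17
ES_C = 14; EF_C = 14+9 = 23
ES_D = 14; EF_D = 14+4 = 18
ES_E = 14; EF_E = 14+12 = 26
ES_F = 17; EF_F = 17+5 = 22
ES_G = max(EF_C=23, EF_D=18, EF_E=26, EF_F=22) = 26; EF_G = 26+11 = 37
Expected project duration μ = 37 hours. Critical path: A → E → G.

37 hours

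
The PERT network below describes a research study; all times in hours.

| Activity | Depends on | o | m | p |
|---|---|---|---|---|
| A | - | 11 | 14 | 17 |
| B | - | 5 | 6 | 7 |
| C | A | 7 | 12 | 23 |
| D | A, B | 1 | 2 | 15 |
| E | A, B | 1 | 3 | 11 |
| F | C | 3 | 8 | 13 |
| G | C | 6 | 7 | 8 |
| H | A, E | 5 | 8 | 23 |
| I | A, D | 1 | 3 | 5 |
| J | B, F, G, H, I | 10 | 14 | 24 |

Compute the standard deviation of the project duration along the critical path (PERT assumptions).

4.04 hours

te_A = (11 + 4·14 + 17)/6 = 84/6 = 14; σ²_A = ((17−11)/6)² = 1.000
te_B = (5 + 4·6 + 7)/6 = 36/6 = 6; σ²_B = ((7−5)/6)² = 0.111
te_C = (7 + 4·12 + 23)/6 = 78/6 = 13; σ²_C = ((23−7)/6)² = 7.111
te_D = (1 + 4·2 + 15)/6 = 24/6 = 4; σ²_D = ((15−1)/6)² = 5.444
te_E = (1 + 4·3 + 11)/6 = 24/6 = 4; σ²_E = ((11−1)/6)² = 2.778
te_F = (3 + 4·8 + 13)/6 = 48/6 = 8; σ²_F = ((13−3)/6)² = 2.778
te_G = (6 + 4·7 + 8)/6 = 42/6 = 7; σ²_G = ((8−6)/6)² = 0.111
te_H = (5 + 4·8 + 23)/6 = 60/6 = 10; σ²_H = ((23−5)/6)² = 9.000
te_I = (1 + 4·3 + 5)/6 = 18/6 = 3; σ²_I = ((5−1)/6)² = 0.444
te_J = (10 + 4·14 + 24)/6 = 90/6 = 15; σ²_J = ((24−10)/6)² = 5.444

Forward pass:
ES_A = 0; EF_A = 14
ES_B = 0; EF_B = 6
ES_C = 14; EF_C = 14+13 = 27
ES_D = max(EF_A=14, EF_B=6) = 14; EF_D = 14+4 = 18
ES_E = max(EF_A=14, EF_B=6) = 14; EF_E = 14+4 = 18
ES_F = 27; EF_F = 27+8 = 35
ES_G = 27; EF_G = 27+7 = 34
ES_H = max(EF_A=14, EF_E=18) = 18; EF_H = 18+10 = 28
ES_I = max(EF_A=14, EF_D=18) = 18; EF_I = 18+3 = 21
ES_J = max(EF_B=6, EF_F=35, EF_G=34, EF_H=28, EF_I=21) = 35; EF_J = 35+15 = 50
Expected project duration μ = 50 hours. Critical path: A → C → F → J.

Variance along critical path = 1.000 + 7.111 + 2.778 + 5.444 = 16.333
σ = √16.333 = 4.041 hours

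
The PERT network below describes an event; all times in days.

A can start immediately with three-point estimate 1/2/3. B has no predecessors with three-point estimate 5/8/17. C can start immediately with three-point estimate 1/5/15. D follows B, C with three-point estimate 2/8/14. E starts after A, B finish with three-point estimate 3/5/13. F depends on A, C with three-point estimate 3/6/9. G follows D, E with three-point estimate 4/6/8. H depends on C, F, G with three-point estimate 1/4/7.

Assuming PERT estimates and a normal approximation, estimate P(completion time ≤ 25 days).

0.258

te_A = (1 + 4·2 + 3)/6 = 12/6 = 2; σ²_A = ((3−1)/6)² = 0.111
te_B = (5 + 4·8 + 17)/6 = 54/6 = 9; σ²_B = ((17−5)/6)² = 4.000
te_C = (1 + 4·5 + 15)/6 = 36/6 = 6; σ²_C = ((15−1)/6)² = 5.444
te_D = (2 + 4·8 + 14)/6 = 48/6 = 8; σ²_D = ((14−2)/6)² = 4.000
te_E = (3 + 4·5 + 13)/6 = 36/6 = 6; σ²_E = ((13−3)/6)² = 2.778
te_F = (3 + 4·6 + 9)/6 = 36/6 = 6; σ²_F = ((9−3)/6)² = 1.000
te_G = (4 + 4·6 + 8)/6 = 36/6 = 6; σ²_G = ((8−4)/6)² = 0.444
te_H = (1 + 4·4 + 7)/6 = 24/6 = 4; σ²_H = ((7−1)/6)² = 1.000

Forward pass:
ES_A = 0; EF_A = 2
ES_B = 0; EF_B = 9
ES_C = 0; EF_C = 6
ES_D = max(EF_B=9, EF_C=6) = 9; EF_D = 9+8 = 17
ES_E = max(EF_A=2, EF_B=9) = 9; EF_E = 9+6 = 15
ES_F = max(EF_A=2, EF_C=6) = 6; EF_F = 6+6 = 12
ES_G = max(EF_D=17, EF_E=15) = 17; EF_G = 17+6 = 23
ES_H = max(EF_C=6, EF_F=12, EF_G=23) = 23; EF_H = 23+4 = 27
Expected project duration μ = 27 days. Critical path: B → D → G → H.

Variance along critical path = 4.000 + 4.000 + 0.444 + 1.000 = 9.444; σ = √9.444 = 3.073 days.
Z = (25 − 27) / 3.073 = -0.651
P(T ≤ 25) = Φ(-0.651) ≈ 0.258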